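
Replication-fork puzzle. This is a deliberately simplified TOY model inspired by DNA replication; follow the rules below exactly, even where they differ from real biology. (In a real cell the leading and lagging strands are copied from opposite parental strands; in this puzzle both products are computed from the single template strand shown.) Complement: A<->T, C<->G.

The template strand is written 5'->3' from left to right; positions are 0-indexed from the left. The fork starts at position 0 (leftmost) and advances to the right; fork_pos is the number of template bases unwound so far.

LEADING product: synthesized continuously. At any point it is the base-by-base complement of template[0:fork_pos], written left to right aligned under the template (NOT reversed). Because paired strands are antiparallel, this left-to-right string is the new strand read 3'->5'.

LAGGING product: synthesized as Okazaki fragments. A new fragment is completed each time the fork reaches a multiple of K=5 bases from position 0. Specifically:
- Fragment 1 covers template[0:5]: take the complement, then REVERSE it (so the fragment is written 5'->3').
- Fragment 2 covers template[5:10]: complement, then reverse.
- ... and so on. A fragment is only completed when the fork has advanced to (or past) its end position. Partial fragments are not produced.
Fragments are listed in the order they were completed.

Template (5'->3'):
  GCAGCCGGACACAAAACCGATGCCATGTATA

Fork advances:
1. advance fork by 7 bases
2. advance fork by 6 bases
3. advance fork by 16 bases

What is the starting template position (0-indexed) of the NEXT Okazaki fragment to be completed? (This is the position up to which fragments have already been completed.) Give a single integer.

Step 1: advance 7 -> fork_pos = 0 + 7 = 7. Reached multiple(s) of 5: 5 -> fragment 1 completed (1 total).
Step 2: advance 6 -> fork_pos = 7 + 6 = 13. Reached multiple(s) of 5: 10 -> fragment 2 completed (2 total).
Step 3: advance 16 -> fork_pos = 13 + 16 = 29. Reached multiple(s) of 5: 15, 20, 25 -> fragments 3-5 completed (5 total).
5 fragment(s) completed, covering template[0:25] (5 x 5 = 25). The next fragment, fragment 6, covers template[25:30], so it starts at position 25.

Answer: 25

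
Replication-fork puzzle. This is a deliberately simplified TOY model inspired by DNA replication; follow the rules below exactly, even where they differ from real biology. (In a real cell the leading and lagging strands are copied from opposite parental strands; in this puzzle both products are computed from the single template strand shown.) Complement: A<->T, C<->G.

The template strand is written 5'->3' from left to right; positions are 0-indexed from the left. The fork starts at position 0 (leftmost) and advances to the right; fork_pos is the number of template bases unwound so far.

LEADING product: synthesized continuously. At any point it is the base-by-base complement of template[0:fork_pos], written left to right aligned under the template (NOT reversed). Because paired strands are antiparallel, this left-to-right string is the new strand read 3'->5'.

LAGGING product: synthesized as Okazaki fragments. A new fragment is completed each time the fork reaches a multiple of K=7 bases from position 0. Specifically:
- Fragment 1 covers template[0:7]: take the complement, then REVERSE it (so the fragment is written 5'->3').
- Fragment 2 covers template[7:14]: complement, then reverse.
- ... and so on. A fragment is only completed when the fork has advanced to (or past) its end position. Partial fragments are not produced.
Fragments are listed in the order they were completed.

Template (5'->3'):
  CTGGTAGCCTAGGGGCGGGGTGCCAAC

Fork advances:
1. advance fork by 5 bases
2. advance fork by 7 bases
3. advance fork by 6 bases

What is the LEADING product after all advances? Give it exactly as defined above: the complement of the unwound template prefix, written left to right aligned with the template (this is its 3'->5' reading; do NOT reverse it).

Answer: GACCATCGGATCCCCGCC

Derivation:
Step 1: advance 5 -> fork_pos = 0 + 5 = 5.
Step 2: advance 7 -> fork_pos = 5 + 7 = 12.
Step 3: advance 6 -> fork_pos = 12 + 6 = 18.
Unwound prefix: template[0:18] = CTGGTAGCCTAGGGGCGG
Complement it base by base (A<->T, C<->G), keeping left-to-right order:
  [0:5] CTGGT -> GACCA
  [5:10] AGCCT -> TCGGA
  [10:15] AGGGG -> TCCCC
  [15:18] CGG -> GCC
Concatenate: GACCATCGGATCCCCGCC (length 18; written aligned with the template, i.e. 3'->5').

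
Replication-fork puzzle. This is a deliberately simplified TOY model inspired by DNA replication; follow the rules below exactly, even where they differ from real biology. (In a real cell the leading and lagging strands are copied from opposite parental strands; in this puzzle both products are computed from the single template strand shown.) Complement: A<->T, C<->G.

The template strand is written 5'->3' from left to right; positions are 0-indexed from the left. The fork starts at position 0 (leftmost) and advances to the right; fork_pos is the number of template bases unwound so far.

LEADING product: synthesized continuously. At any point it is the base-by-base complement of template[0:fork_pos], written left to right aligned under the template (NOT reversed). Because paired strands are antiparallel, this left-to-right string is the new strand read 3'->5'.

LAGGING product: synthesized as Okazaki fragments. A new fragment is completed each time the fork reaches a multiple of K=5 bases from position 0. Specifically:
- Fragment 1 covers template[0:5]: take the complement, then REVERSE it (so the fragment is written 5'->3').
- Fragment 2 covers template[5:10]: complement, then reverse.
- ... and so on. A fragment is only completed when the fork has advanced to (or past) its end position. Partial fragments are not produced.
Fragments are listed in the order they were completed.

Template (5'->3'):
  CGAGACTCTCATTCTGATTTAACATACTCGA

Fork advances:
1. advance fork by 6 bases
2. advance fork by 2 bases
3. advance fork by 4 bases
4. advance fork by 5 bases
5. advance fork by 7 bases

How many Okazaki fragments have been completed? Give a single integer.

Step 1: advance 6 -> fork_pos = 0 + 6 = 6. Reached multiple(s) of 5: 5 -> fragment 1 completed (1 total).
Step 2: advance 2 -> fork_pos = 6 + 2 = 8. Next multiple of 5 is 10 (not reached); still 1 fragment(s).
Step 3: advance 4 -> fork_pos = 8 + 4 = 12. Reached multiple(s) of 5: 10 -> fragment 2 completed (2 total).
Step 4: advance 5 -> fork_pos = 12 + 5 = 17. Reached multiple(s) of 5: 15 -> fragment 3 completed (3 total).
Step 5: advance 7 -> fork_pos = 17 + 7 = 24. Reached multiple(s) of 5: 20 -> fragment 4 completed (4 total).
Check: final fork_pos = 24; the multiples of 5 that are <= 24 are 5..20 -> 24 // 5 = 4 completed fragment(s).

Answer: 4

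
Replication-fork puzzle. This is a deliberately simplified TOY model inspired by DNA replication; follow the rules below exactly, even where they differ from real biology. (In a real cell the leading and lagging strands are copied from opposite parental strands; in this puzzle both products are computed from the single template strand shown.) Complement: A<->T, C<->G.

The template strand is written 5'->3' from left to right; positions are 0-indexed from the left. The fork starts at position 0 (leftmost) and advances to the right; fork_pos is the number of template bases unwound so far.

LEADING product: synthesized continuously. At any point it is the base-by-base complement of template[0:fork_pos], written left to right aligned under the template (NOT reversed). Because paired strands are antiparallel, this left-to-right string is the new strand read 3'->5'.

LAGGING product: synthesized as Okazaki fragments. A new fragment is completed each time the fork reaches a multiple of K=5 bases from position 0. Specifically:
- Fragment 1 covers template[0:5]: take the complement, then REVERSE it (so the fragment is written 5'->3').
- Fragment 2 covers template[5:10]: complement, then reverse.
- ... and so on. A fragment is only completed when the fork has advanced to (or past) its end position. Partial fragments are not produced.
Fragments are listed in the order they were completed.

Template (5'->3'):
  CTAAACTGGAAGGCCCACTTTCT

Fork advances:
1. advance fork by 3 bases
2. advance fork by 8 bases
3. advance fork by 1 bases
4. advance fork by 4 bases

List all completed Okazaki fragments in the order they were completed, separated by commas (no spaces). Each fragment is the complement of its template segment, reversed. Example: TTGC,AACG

Answer: TTTAG,TCCAG,GGCCT

Derivation:
Step 1: advance 3 -> fork_pos = 0 + 3 = 3. Next multiple of 5 is 5 (not reached); still 0 fragment(s).
Step 2: advance 8 -> fork_pos = 3 + 8 = 11. Reached multiple(s) of 5: 5, 10 -> fragments 1-2 completed (2 total).
Step 3: advance 1 -> fork_pos = 11 + 1 = 12. Next multiple of 5 is 15 (not reached); still 2 fragment(s).
Step 4: advance 4 -> fork_pos = 12 + 4 = 16. Reached multiple(s) of 5: 15 -> fragment 3 completed (3 total).
Final fork_pos = 16, so 3 fragment(s) are complete. Build each: template segment -> complement -> reverse.
Fragment 1: template[0:5] = CTAAA -> complement GATTT -> reversed TTTAG
Fragment 2: template[5:10] = CTGGA -> complement GACCT -> reversed TCCAG
Fragment 3: template[10:15] = AGGCC -> complement TCCGG -> reversed GGCCT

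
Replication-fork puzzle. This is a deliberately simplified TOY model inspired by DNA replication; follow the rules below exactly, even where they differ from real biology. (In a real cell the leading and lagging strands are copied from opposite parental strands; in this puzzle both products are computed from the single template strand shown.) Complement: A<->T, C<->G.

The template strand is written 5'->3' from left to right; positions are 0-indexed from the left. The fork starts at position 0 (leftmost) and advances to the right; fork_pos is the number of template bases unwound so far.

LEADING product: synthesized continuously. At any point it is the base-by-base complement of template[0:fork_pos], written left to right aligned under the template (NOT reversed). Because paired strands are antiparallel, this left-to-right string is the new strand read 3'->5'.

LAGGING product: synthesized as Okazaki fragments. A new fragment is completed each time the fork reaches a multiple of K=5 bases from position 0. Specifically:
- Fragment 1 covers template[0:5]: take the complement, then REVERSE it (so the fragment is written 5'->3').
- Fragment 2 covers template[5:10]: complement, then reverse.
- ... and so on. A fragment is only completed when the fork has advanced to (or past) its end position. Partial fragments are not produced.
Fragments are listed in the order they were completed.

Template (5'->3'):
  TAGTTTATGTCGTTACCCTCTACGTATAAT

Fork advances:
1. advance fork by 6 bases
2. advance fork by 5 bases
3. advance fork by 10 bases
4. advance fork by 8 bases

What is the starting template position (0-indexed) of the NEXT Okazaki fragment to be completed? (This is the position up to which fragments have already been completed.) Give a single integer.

Answer: 25

Derivation:
Step 1: advance 6 -> fork_pos = 0 + 6 = 6. Reached multiple(s) of 5: 5 -> fragment 1 completed (1 total).
Step 2: advance 5 -> fork_pos = 6 + 5 = 11. Reached multiple(s) of 5: 10 -> fragment 2 completed (2 total).
Step 3: advance 10 -> fork_pos = 11 + 10 = 21. Reached multiple(s) of 5: 15, 20 -> fragments 3-4 completed (4 total).
Step 4: advance 8 -> fork_pos = 21 + 8 = 29. Reached multiple(s) of 5: 25 -> fragment 5 completed (5 total).
5 fragment(s) completed, covering template[0:25] (5 x 5 = 25). The next fragment, fragment 6, covers template[25:30], so it starts at position 25.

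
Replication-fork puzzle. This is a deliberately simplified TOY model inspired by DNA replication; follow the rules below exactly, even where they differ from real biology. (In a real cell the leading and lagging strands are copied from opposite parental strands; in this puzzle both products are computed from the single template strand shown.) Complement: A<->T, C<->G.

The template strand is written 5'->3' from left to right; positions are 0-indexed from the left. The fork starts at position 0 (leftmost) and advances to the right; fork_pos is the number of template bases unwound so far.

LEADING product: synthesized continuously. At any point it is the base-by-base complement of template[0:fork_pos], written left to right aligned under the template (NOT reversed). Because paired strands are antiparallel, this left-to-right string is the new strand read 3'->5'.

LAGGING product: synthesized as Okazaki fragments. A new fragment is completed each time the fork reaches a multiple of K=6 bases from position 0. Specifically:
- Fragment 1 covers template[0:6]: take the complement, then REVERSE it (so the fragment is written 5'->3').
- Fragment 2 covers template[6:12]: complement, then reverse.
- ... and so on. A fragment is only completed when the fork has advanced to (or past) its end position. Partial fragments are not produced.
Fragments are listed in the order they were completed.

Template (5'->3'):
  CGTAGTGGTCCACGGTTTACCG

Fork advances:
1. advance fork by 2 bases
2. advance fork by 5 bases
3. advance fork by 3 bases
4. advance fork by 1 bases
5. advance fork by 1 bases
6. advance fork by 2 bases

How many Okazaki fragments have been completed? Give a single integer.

Answer: 2

Derivation:
Step 1: advance 2 -> fork_pos = 0 + 2 = 2. Next multiple of 6 is 6 (not reached); still 0 fragment(s).
Step 2: advance 5 -> fork_pos = 2 + 5 = 7. Reached multiple(s) of 6: 6 -> fragment 1 completed (1 total).
Step 3: advance 3 -> fork_pos = 7 + 3 = 10. Next multiple of 6 is 12 (not reached); still 1 fragment(s).
Step 4: advance 1 -> fork_pos = 10 + 1 = 11. Next multiple of 6 is 12 (not reached); still 1 fragment(s).
Step 5: advance 1 -> fork_pos = 11 + 1 = 12. Reached multiple(s) of 6: 12 -> fragment 2 completed (2 total).
Step 6: advance 2 -> fork_pos = 12 + 2 = 14. Next multiple of 6 is 18 (not reached); still 2 fragment(s).
Check: final fork_pos = 14; the multiples of 6 that are <= 14 are 6..12 -> 14 // 6 = 2 completed fragment(s).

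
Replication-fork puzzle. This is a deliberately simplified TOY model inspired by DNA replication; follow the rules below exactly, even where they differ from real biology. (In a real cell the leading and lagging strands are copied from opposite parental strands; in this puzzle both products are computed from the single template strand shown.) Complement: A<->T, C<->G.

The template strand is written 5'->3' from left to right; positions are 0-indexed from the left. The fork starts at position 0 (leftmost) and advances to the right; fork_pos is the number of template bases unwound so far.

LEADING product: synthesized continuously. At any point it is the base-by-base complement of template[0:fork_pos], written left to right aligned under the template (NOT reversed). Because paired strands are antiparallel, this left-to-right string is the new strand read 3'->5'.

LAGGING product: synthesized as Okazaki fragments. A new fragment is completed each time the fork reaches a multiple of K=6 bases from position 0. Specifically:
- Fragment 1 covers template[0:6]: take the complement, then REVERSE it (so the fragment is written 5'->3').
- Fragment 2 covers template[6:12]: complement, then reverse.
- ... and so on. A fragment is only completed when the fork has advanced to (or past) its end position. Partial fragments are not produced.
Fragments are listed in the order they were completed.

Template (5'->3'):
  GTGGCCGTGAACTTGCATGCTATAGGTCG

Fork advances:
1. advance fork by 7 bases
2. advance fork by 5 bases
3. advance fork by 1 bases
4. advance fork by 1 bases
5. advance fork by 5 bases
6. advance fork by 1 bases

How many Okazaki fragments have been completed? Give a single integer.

Step 1: advance 7 -> fork_pos = 0 + 7 = 7. Reached multiple(s) of 6: 6 -> fragment 1 completed (1 total).
Step 2: advance 5 -> fork_pos = 7 + 5 = 12. Reached multiple(s) of 6: 12 -> fragment 2 completed (2 total).
Step 3: advance 1 -> fork_pos = 12 + 1 = 13. Next multiple of 6 is 18 (not reached); still 2 fragment(s).
Step 4: advance 1 -> fork_pos = 13 + 1 = 14. Next multiple of 6 is 18 (not reached); still 2 fragment(s).
Step 5: advance 5 -> fork_pos = 14 + 5 = 19. Reached multiple(s) of 6: 18 -> fragment 3 completed (3 total).
Step 6: advance 1 -> fork_pos = 19 + 1 = 20. Next multiple of 6 is 24 (not reached); still 3 fragment(s).
Check: final fork_pos = 20; the multiples of 6 that are <= 20 are 6..18 -> 20 // 6 = 3 completed fragment(s).

Answer: 3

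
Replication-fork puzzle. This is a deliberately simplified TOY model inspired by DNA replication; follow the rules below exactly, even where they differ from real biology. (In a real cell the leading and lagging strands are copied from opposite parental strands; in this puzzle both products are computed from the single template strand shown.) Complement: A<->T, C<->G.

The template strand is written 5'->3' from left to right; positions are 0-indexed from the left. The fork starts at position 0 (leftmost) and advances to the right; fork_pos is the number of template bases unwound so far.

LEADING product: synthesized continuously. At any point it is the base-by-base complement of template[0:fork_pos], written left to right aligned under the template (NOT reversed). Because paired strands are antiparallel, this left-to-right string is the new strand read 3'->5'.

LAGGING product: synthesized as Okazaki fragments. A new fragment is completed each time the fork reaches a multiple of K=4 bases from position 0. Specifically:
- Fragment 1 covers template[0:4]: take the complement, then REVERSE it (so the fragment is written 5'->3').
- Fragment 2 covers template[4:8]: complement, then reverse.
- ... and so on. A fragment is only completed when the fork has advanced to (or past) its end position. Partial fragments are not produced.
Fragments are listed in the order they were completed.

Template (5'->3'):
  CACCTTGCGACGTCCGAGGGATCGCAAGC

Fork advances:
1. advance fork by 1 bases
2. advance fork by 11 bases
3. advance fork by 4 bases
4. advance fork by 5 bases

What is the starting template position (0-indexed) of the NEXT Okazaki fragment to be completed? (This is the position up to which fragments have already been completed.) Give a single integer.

Answer: 20

Derivation:
Step 1: advance 1 -> fork_pos = 0 + 1 = 1. Next multiple of 4 is 4 (not reached); still 0 fragment(s).
Step 2: advance 11 -> fork_pos = 1 + 11 = 12. Reached multiple(s) of 4: 4, 8, 12 -> fragments 1-3 completed (3 total).
Step 3: advance 4 -> fork_pos = 12 + 4 = 16. Reached multiple(s) of 4: 16 -> fragment 4 completed (4 total).
Step 4: advance 5 -> fork_pos = 16 + 5 = 21. Reached multiple(s) of 4: 20 -> fragment 5 completed (5 total).
5 fragment(s) completed, covering template[0:20] (5 x 4 = 20). The next fragment, fragment 6, covers template[20:24], so it starts at position 20.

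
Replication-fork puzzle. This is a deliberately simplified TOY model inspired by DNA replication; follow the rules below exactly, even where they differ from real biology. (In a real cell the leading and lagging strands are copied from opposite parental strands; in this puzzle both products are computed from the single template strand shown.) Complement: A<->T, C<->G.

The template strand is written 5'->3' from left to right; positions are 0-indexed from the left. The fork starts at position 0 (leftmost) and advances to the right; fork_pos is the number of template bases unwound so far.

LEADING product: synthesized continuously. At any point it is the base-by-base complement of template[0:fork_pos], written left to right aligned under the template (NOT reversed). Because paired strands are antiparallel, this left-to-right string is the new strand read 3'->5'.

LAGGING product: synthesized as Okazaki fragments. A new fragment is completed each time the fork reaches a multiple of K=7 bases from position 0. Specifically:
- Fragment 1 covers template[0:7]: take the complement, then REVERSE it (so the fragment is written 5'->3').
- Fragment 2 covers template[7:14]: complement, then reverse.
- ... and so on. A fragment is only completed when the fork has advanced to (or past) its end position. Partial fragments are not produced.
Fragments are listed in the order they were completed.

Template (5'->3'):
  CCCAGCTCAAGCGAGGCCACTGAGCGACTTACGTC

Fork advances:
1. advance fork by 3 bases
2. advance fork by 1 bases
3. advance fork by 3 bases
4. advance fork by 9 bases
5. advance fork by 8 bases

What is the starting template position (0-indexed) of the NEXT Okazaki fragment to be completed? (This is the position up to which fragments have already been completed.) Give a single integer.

Step 1: advance 3 -> fork_pos = 0 + 3 = 3. Next multiple of 7 is 7 (not reached); still 0 fragment(s).
Step 2: advance 1 -> fork_pos = 3 + 1 = 4. Next multiple of 7 is 7 (not reached); still 0 fragment(s).
Step 3: advance 3 -> fork_pos = 4 + 3 = 7. Reached multiple(s) of 7: 7 -> fragment 1 completed (1 total).
Step 4: advance 9 -> fork_pos = 7 + 9 = 16. Reached multiple(s) of 7: 14 -> fragment 2 completed (2 total).
Step 5: advance 8 -> fork_pos = 16 + 8 = 24. Reached multiple(s) of 7: 21 -> fragment 3 completed (3 total).
3 fragment(s) completed, covering template[0:21] (3 x 7 = 21). The next fragment, fragment 4, covers template[21:28], so it starts at position 21.

Answer: 21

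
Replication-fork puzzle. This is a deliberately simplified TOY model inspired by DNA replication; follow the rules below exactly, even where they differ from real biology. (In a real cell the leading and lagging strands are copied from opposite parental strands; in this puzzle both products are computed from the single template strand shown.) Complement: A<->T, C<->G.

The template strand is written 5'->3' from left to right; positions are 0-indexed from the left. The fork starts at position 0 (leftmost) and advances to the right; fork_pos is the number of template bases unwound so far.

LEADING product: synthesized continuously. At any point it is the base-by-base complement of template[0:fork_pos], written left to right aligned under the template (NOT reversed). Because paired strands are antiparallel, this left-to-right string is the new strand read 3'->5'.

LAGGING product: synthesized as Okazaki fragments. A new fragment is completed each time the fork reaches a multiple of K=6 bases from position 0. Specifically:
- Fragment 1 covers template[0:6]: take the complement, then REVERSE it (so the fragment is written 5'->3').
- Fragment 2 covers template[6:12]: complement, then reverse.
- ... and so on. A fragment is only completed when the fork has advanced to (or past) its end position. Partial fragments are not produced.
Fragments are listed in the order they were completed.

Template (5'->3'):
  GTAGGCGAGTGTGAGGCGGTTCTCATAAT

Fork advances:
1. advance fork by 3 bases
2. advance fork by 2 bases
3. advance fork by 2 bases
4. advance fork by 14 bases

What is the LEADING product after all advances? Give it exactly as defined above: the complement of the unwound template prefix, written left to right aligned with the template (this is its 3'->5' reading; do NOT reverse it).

Answer: CATCCGCTCACACTCCGCCAA

Derivation:
Step 1: advance 3 -> fork_pos = 0 + 3 = 3.
Step 2: advance 2 -> fork_pos = 3 + 2 = 5.
Step 3: advance 2 -> fork_pos = 5 + 2 = 7.
Step 4: advance 14 -> fork_pos = 7 + 14 = 21.
Unwound prefix: template[0:21] = GTAGGCGAGTGTGAGGCGGTT
Complement it base by base (A<->T, C<->G), keeping left-to-right order:
  [0:5] GTAGG -> CATCC
  [5:10] CGAGT -> GCTCA
  [10:15] GTGAG -> CACTC
  [15:20] GCGGT -> CGCCA
  [20:21] T -> A
Concatenate: CATCCGCTCACACTCCGCCAA (length 21; written aligned with the template, i.e. 3'->5').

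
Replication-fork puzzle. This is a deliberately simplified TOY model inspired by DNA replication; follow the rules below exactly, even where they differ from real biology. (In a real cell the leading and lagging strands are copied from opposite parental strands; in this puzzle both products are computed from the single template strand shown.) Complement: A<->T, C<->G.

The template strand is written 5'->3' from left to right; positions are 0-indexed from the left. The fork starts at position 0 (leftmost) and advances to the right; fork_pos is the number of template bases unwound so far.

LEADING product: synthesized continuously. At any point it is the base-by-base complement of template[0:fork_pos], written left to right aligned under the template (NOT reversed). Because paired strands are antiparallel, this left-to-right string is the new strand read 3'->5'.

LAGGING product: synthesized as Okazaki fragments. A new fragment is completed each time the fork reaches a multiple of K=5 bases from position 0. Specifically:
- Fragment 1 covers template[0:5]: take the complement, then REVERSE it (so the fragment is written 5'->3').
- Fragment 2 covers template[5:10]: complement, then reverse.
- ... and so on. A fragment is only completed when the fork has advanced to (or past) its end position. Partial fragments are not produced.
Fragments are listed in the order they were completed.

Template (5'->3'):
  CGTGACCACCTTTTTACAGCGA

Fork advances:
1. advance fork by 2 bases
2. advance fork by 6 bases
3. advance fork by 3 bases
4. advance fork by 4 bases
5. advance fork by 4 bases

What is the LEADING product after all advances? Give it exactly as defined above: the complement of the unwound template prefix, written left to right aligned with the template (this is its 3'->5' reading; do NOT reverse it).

Answer: GCACTGGTGGAAAAATGTC

Derivation:
Step 1: advance 2 -> fork_pos = 0 + 2 = 2.
Step 2: advance 6 -> fork_pos = 2 + 6 = 8.
Step 3: advance 3 -> fork_pos = 8 + 3 = 11.
Step 4: advance 4 -> fork_pos = 11 + 4 = 15.
Step 5: advance 4 -> fork_pos = 15 + 4 = 19.
Unwound prefix: template[0:19] = CGTGACCACCTTTTTACAG
Complement it base by base (A<->T, C<->G), keeping left-to-right order:
  [0:5] CGTGA -> GCACT
  [5:10] CCACC -> GGTGG
  [10:15] TTTTT -> AAAAA
  [15:19] ACAG -> TGTC
Concatenate: GCACTGGTGGAAAAATGTC (length 19; written aligned with the template, i.e. 3'->5').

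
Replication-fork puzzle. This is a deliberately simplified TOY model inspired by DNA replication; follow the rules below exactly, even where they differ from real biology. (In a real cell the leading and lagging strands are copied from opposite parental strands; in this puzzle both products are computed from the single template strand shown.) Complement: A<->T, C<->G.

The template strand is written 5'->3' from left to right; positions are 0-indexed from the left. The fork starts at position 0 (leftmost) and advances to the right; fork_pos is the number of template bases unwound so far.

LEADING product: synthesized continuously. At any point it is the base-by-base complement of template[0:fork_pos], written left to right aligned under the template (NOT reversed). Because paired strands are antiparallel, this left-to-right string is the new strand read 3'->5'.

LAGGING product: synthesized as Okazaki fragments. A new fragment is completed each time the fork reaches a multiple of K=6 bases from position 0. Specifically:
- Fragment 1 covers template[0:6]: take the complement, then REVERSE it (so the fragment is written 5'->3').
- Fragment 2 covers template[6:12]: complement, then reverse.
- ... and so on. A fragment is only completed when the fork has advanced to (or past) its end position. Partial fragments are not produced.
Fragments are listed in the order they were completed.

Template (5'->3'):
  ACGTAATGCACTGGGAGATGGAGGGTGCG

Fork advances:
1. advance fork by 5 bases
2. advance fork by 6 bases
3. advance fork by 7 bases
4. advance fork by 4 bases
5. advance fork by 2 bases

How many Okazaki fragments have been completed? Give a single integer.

Answer: 4

Derivation:
Step 1: advance 5 -> fork_pos = 0 + 5 = 5. Next multiple of 6 is 6 (not reached); still 0 fragment(s).
Step 2: advance 6 -> fork_pos = 5 + 6 = 11. Reached multiple(s) of 6: 6 -> fragment 1 completed (1 total).
Step 3: advance 7 -> fork_pos = 11 + 7 = 18. Reached multiple(s) of 6: 12, 18 -> fragments 2-3 completed (3 total).
Step 4: advance 4 -> fork_pos = 18 + 4 = 22. Next multiple of 6 is 24 (not reached); still 3 fragment(s).
Step 5: advance 2 -> fork_pos = 22 + 2 = 24. Reached multiple(s) of 6: 24 -> fragment 4 completed (4 total).
Check: final fork_pos = 24; the multiples of 6 that are <= 24 are 6..24 -> 24 // 6 = 4 completed fragment(s).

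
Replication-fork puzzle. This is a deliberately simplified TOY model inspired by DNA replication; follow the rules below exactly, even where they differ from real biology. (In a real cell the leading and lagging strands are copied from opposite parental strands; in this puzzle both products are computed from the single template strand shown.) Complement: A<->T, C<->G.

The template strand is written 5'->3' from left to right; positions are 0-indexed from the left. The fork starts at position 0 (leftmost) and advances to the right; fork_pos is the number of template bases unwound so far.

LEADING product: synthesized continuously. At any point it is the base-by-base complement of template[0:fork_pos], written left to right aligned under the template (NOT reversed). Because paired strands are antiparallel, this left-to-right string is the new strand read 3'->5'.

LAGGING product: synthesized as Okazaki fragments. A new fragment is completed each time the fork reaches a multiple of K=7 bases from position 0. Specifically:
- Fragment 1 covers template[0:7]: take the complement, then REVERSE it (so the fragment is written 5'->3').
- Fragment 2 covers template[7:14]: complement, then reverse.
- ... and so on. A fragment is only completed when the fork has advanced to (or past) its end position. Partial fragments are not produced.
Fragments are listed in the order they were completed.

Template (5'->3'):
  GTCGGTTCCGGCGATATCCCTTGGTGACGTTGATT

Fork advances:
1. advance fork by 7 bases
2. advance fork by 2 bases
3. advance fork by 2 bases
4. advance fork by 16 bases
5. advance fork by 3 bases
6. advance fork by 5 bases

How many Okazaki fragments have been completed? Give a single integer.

Step 1: advance 7 -> fork_pos = 0 + 7 = 7. Reached multiple(s) of 7: 7 -> fragment 1 completed (1 total).
Step 2: advance 2 -> fork_pos = 7 + 2 = 9. Next multiple of 7 is 14 (not reached); still 1 fragment(s).
Step 3: advance 2 -> fork_pos = 9 + 2 = 11. Next multiple of 7 is 14 (not reached); still 1 fragment(s).
Step 4: advance 16 -> fork_pos = 11 + 16 = 27. Reached multiple(s) of 7: 14, 21 -> fragments 2-3 completed (3 total).
Step 5: advance 3 -> fork_pos = 27 + 3 = 30. Reached multiple(s) of 7: 28 -> fragment 4 completed (4 total).
Step 6: advance 5 -> fork_pos = 30 + 5 = 35. Reached multiple(s) of 7: 35 -> fragment 5 completed (5 total).
Check: final fork_pos = 35; the multiples of 7 that are <= 35 are 7..35 -> 35 // 7 = 5 completed fragment(s).

Answer: 5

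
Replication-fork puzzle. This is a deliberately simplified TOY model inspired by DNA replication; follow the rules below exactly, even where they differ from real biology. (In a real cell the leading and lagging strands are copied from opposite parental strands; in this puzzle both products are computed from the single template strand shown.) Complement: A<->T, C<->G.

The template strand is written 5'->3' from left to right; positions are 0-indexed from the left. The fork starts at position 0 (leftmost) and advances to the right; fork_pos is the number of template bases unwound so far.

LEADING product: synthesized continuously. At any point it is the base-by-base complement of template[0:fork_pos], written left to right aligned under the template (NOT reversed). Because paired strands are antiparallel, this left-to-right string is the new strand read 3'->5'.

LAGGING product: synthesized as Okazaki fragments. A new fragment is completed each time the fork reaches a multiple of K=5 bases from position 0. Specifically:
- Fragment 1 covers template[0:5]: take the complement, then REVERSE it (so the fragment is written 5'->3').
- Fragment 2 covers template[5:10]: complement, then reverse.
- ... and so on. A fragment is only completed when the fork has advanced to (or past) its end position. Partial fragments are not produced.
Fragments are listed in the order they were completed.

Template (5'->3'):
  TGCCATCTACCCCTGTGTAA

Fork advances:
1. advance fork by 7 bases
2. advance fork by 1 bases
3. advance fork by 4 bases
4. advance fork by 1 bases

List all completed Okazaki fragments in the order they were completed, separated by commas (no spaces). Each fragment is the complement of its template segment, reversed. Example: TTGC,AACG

Step 1: advance 7 -> fork_pos = 0 + 7 = 7. Reached multiple(s) of 5: 5 -> fragment 1 completed (1 total).
Step 2: advance 1 -> fork_pos = 7 + 1 = 8. Next multiple of 5 is 10 (not reached); still 1 fragment(s).
Step 3: advance 4 -> fork_pos = 8 + 4 = 12. Reached multiple(s) of 5: 10 -> fragment 2 completed (2 total).
Step 4: advance 1 -> fork_pos = 12 + 1 = 13. Next multiple of 5 is 15 (not reached); still 2 fragment(s).
Final fork_pos = 13, so 2 fragment(s) are complete. Build each: template segment -> complement -> reverse.
Fragment 1: template[0:5] = TGCCA -> complement ACGGT -> reversed TGGCA
Fragment 2: template[5:10] = TCTAC -> complement AGATG -> reversed GTAGA

Answer: TGGCA,GTAGA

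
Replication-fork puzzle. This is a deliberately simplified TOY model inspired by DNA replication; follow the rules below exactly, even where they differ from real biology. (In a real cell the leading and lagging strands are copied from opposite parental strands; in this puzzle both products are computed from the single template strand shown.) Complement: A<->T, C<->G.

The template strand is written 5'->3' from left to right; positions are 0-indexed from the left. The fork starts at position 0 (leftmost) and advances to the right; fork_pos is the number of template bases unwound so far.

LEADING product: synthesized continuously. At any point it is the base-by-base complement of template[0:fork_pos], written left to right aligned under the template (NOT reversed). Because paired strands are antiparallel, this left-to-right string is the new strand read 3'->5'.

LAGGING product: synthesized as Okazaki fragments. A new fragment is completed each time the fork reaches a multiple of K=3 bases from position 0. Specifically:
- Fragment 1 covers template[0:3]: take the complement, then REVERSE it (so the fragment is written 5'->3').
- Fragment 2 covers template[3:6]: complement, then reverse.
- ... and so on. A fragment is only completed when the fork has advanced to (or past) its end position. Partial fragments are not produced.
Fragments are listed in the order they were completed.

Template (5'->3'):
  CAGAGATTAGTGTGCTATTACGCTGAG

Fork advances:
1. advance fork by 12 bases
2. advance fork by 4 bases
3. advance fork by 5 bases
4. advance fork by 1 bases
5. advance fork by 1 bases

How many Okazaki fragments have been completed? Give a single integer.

Answer: 7

Derivation:
Step 1: advance 12 -> fork_pos = 0 + 12 = 12. Reached multiple(s) of 3: 3, 6, 9, 12 -> fragments 1-4 completed (4 total).
Step 2: advance 4 -> fork_pos = 12 + 4 = 16. Reached multiple(s) of 3: 15 -> fragment 5 completed (5 total).
Step 3: advance 5 -> fork_pos = 16 + 5 = 21. Reached multiple(s) of 3: 18, 21 -> fragments 6-7 completed (7 total).
Step 4: advance 1 -> fork_pos = 21 + 1 = 22. Next multiple of 3 is 24 (not reached); still 7 fragment(s).
Step 5: advance 1 -> fork_pos = 22 + 1 = 23. Next multiple of 3 is 24 (not reached); still 7 fragment(s).
Check: final fork_pos = 23; the multiples of 3 that are <= 23 are 3..21 -> 23 // 3 = 7 completed fragment(s).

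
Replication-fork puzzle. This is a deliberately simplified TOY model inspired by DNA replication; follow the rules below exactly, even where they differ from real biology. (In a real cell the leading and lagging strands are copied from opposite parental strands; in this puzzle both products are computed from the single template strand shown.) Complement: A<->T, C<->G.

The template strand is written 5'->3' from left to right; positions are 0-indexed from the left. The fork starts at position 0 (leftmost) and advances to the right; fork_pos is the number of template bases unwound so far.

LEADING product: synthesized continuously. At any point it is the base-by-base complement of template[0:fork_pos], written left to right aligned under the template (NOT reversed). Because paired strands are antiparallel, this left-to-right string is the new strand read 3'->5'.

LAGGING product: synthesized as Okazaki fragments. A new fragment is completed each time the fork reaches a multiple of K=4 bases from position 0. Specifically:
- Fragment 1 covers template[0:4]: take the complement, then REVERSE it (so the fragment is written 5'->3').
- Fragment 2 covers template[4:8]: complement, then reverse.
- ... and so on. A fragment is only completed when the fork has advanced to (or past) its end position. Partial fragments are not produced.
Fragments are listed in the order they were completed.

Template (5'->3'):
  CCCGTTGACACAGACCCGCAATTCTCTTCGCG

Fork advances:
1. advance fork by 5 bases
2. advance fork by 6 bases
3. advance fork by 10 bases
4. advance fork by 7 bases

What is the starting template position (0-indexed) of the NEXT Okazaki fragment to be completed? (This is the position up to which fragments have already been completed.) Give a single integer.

Step 1: advance 5 -> fork_pos = 0 + 5 = 5. Reached multiple(s) of 4: 4 -> fragment 1 completed (1 total).
Step 2: advance 6 -> fork_pos = 5 + 6 = 11. Reached multiple(s) of 4: 8 -> fragment 2 completed (2 total).
Step 3: advance 10 -> fork_pos = 11 + 10 = 21. Reached multiple(s) of 4: 12, 16, 20 -> fragments 3-5 completed (5 total).
Step 4: advance 7 -> fork_pos = 21 + 7 = 28. Reached multiple(s) of 4: 24, 28 -> fragments 6-7 completed (7 total).
7 fragment(s) completed, covering template[0:28] (7 x 4 = 28). The next fragment, fragment 8, covers template[28:32], so it starts at position 28.

Answer: 28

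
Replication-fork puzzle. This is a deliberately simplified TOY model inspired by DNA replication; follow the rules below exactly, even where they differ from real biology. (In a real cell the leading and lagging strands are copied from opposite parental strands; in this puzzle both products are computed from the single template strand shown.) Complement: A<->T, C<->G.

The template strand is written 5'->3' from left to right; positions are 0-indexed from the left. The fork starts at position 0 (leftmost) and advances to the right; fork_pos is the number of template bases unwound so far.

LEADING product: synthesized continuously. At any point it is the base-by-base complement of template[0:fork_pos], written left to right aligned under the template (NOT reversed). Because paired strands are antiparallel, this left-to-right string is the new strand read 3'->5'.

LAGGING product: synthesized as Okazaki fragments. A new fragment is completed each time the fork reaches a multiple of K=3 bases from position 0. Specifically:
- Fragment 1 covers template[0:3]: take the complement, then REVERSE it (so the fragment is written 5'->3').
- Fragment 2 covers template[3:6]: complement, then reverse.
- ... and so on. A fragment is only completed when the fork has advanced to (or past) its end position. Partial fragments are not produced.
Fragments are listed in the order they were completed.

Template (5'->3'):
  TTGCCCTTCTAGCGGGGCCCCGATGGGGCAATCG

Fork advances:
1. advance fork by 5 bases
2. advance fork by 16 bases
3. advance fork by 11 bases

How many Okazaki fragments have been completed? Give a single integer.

Answer: 10

Derivation:
Step 1: advance 5 -> fork_pos = 0 + 5 = 5. Reached multiple(s) of 3: 3 -> fragment 1 completed (1 total).
Step 2: advance 16 -> fork_pos = 5 + 16 = 21. Reached multiple(s) of 3: 6, 9, 12, 15, 18, 21 -> fragments 2-7 completed (7 total).
Step 3: advance 11 -> fork_pos = 21 + 11 = 32. Reached multiple(s) of 3: 24, 27, 30 -> fragments 8-10 completed (10 total).
Check: final fork_pos = 32; the multiples of 3 that are <= 32 are 3..30 -> 32 // 3 = 10 completed fragment(s).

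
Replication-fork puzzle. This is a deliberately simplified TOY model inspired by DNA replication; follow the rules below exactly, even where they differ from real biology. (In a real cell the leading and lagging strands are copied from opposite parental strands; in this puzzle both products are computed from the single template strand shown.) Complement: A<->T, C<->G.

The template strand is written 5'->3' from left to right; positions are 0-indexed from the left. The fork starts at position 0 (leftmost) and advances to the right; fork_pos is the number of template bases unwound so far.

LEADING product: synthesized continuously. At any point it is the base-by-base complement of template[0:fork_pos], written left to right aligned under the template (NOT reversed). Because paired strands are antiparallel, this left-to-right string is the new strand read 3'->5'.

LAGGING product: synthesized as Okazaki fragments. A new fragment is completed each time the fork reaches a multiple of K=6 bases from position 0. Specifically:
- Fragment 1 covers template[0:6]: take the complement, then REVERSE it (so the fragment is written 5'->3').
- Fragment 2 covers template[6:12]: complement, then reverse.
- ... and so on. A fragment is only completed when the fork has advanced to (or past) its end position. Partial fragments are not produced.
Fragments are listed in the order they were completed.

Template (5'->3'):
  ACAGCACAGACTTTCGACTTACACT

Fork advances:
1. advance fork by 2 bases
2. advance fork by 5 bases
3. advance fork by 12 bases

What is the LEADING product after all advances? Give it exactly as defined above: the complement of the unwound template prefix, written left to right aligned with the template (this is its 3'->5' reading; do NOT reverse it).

Answer: TGTCGTGTCTGAAAGCTGA

Derivation:
Step 1: advance 2 -> fork_pos = 0 + 2 = 2.
Step 2: advance 5 -> fork_pos = 2 + 5 = 7.
Step 3: advance 12 -> fork_pos = 7 + 12 = 19.
Unwound prefix: template[0:19] = ACAGCACAGACTTTCGACT
Complement it base by base (A<->T, C<->G), keeping left-to-right order:
  [0:5] ACAGC -> TGTCG
  [5:10] ACAGA -> TGTCT
  [10:15] CTTTC -> GAAAG
  [15:19] GACT -> CTGA
Concatenate: TGTCGTGTCTGAAAGCTGA (length 19; written aligned with the template, i.e. 3'->5').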